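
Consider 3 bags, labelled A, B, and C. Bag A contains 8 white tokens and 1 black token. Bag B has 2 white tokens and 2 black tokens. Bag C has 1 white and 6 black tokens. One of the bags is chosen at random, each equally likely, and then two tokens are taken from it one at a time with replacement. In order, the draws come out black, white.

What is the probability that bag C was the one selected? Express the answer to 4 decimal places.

For each hypothesis, P(data | H) works out to: P(data | bag A) = (1/9)(8/9) = 0.098765; P(data | bag B) = (2/4)(2/4) = 0.25; P(data | bag C) = (6/7)(1/7) = 0.12245.
The prior-weighted likelihoods are 1/3 · 0.098765 = 0.032922, 1/3 · 0.25 = 0.083333, 1/3 · 0.12245 = 0.040816; these sum to 0.15707.
By Bayes' rule, P(bag C | data) = (0.040816) / (0.15707) = 0.25986.

0.2599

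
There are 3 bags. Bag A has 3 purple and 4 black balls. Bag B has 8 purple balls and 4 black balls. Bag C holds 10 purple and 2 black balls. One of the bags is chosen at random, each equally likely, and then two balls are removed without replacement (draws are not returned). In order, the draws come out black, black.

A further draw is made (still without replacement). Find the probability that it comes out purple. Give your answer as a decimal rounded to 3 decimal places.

Under each hypothesis, the probability of the observed sequence is: P(data | bag A) = (4/7)(3/6) = 0.28571; P(data | bag B) = (4/12)(3/11) = 0.090909; P(data | bag C) = (2/12)(1/11) = 0.015152.
The prior-weighted likelihoods are 1/3 · 0.28571 = 0.095238, 1/3 · 0.090909 = 0.030303, 1/3 · 0.015152 = 0.0050505; these sum to 0.13059.
Normalising, the posterior is P(bag A | data) = 0.72928, P(bag B | data) = 0.23204, P(bag C | data) = 0.038674.
Averaging over the posterior, P(purple next | data) = (3/5)(0.72928) + (4/5)(0.23204) + (1)(0.038674) = 0.66188.

0.662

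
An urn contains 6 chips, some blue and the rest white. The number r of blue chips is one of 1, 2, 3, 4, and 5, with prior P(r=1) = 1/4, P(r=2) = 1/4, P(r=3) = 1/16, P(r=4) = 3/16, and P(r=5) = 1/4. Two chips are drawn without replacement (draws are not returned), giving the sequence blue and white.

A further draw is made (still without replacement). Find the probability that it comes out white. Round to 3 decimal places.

Compute the likelihood of the observed sequence for each case: P(data | r = 1) = (1/6)(5/5) = 1/6; P(data | r = 2) = (2/6)(4/5) = 4/15; P(data | r = 3) = (3/6)(3/5) = 3/10; P(data | r = 4) = (4/6)(2/5) = 4/15; P(data | r = 5) = (5/6)(1/5) = 1/6.
Weighting by the prior gives 1/4 · 1/6 = 1/24, 1/4 · 4/15 = 1/15, 1/16 · 3/10 = 3/160, 3/16 · 4/15 = 1/20, 1/4 · 1/6 = 1/24; these sum to 7/32.
The posterior is then P(r = 1 | data) = 4/21, P(r = 2 | data) = 32/105, P(r = 3 | data) = 3/35, P(r = 4 | data) = 8/35, P(r = 5 | data) = 4/21.
Averaging over the posterior, P(white next | data) = (1)(4/21) + (3/4)(32/105) + (1/2)(3/35) + (1/4)(8/35) + (0)(4/21) = 109/210.

0.519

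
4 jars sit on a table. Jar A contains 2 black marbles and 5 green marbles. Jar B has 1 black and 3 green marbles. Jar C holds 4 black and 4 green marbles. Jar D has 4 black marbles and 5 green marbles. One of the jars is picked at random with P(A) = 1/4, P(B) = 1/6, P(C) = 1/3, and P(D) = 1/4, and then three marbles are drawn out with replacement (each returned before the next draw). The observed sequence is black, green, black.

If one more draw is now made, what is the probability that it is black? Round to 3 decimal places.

Under each hypothesis, the probability of the observed sequence is: P(data | jar A) = (2/7)(5/7)(2/7) = 0.058309; P(data | jar B) = (1/4)(3/4)(1/4) = 0.046875; P(data | jar C) = (4/8)(4/8)(4/8) = 0.125; P(data | jar D) = (4/9)(5/9)(4/9) = 0.10974.
Multiplying each by its prior: 1/4 · 0.058309 = 0.014577, 1/6 · 0.046875 = 0.0078125, 1/3 · 0.125 = 0.041667, 1/4 · 0.10974 = 0.027435; summing to 0.091491.
Dividing through by the total gives posterior P(jar A | data) = 0.15933, P(jar B | data) = 0.085391, P(jar C | data) = 0.45542, P(jar D | data) = 0.29986.
Averaging over the posterior, P(black next | data) = (2/7)(0.15933) + (1/4)(0.085391) + (1/2)(0.45542) + (4/9)(0.29986) = 0.42785.

0.428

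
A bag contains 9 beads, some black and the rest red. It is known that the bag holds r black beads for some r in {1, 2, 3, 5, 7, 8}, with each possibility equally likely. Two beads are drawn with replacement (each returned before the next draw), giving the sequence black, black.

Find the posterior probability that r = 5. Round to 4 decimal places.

For each hypothesis, P(data | H) works out to: P(data | r = 1) = (1/9)(1/9) = 1/81; P(data | r = 2) = (2/9)(2/9) = 4/81; P(data | r = 3) = (3/9)(3/9) = 1/9; P(data | r = 5) = (5/9)(5/9) = 25/81; P(data | r = 7) = (7/9)(7/9) = 49/81; P(data | r = 8) = (8/9)(8/9) = 64/81.
Multiplying each by its prior: 1/6 · 1/81 = 1/486, 1/6 · 4/81 = 2/243, 1/6 · 1/9 = 1/54, 1/6 · 25/81 = 25/486, 1/6 · 49/81 = 49/486, 1/6 · 64/81 = 32/243; summing to 76/243.
Hence P(r = 5 | data) = (25/486) / (76/243) = 25/152.

0.1645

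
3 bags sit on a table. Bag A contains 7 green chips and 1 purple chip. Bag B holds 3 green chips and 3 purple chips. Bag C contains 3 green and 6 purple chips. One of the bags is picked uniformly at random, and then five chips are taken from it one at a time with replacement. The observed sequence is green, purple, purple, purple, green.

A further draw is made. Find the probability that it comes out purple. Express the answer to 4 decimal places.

0.5750

For each hypothesis, P(data | H) works out to: P(data | bag A) = (7/8)(1/8)(1/8)(1/8)(7/8) = 0.0014954; P(data | bag B) = (3/6)(3/6)(3/6)(3/6)(3/6) = 0.03125; P(data | bag C) = (3/9)(6/9)(6/9)(6/9)(3/9) = 0.032922.
The prior-weighted likelihoods are 1/3 · 0.0014954 = 0.00049845, 1/3 · 0.03125 = 0.010417, 1/3 · 0.032922 = 0.010974; with total 0.021889.
The posterior is then P(bag A | data) = 0.022772, P(bag B | data) = 0.47588, P(bag C | data) = 0.50134.
So P(purple next | data) = Σ P(purple next | H) P(H | data) = (1/8)(0.022772) + (1/2)(0.47588) + (2/3)(0.50134) = 0.57502.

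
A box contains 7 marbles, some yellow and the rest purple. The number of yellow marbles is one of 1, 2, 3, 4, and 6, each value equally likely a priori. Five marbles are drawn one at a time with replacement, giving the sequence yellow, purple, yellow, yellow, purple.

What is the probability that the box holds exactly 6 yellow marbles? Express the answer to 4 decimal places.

0.1479

The likelihood of the observed sequence under each hypothesis: P(data | r = 1) = (1/7)(6/7)(1/7)(1/7)(6/7) = 0.002142; P(data | r = 2) = (2/7)(5/7)(2/7)(2/7)(5/7) = 0.0119; P(data | r = 3) = (3/7)(4/7)(3/7)(3/7)(4/7) = 0.025704; P(data | r = 4) = (4/7)(3/7)(4/7)(4/7)(3/7) = 0.034271; P(data | r = 6) = (6/7)(1/7)(6/7)(6/7)(1/7) = 0.012852.
Weighting by the prior gives 1/5 · 0.002142 = 0.00042839, 1/5 · 0.0119 = 0.00238, 1/5 · 0.025704 = 0.0051407, 1/5 · 0.034271 = 0.0068543, 1/5 · 0.012852 = 0.0025704; these sum to 0.017374.
Hence P(r = 6 | data) = (0.0025704) / (0.017374) = 0.14795.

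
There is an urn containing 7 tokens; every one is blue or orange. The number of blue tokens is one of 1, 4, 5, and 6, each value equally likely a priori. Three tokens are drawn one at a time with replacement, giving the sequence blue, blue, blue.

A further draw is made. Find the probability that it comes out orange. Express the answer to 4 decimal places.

The likelihood of the observed sequence under each hypothesis: P(data | r = 1) = (1/7)(1/7)(1/7) = 0.0029155; P(data | r = 4) = (4/7)(4/7)(4/7) = 0.18659; P(data | r = 5) = (5/7)(5/7)(5/7) = 0.36443; P(data | r = 6) = (6/7)(6/7)(6/7) = 0.62974.
The prior-weighted likelihoods are 1/4 · 0.0029155 = 0.00072886, 1/4 · 0.18659 = 0.046647, 1/4 · 0.36443 = 0.091108, 1/4 · 0.62974 = 0.15743; summing to 0.29592.
Normalising, the posterior is P(r = 1 | data) = 0.0024631, P(r = 4 | data) = 0.15764, P(r = 5 | data) = 0.30788, P(r = 6 | data) = 0.53202.
Averaging over the posterior, P(orange next | data) = (6/7)(0.0024631) + (3/7)(0.15764) + (2/7)(0.30788) + (1/7)(0.53202) = 0.23364.

0.2336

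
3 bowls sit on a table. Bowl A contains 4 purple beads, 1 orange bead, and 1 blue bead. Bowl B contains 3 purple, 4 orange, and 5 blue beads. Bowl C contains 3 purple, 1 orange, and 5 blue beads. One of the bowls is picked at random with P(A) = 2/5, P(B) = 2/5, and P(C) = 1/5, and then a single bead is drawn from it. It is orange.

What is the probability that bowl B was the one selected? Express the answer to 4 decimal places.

0.6000

The likelihood of this draw under each hypothesis: P(data | bowl A) = (1/6) = 1/6; P(data | bowl B) = (4/12) = 1/3; P(data | bowl C) = (1/9) = 1/9.
The prior-weighted likelihoods are 2/5 · 1/6 = 1/15, 2/5 · 1/3 = 2/15, 1/5 · 1/9 = 1/45; summing to 2/9.
Hence P(bowl B | data) = (2/15) / (2/9) = 3/5.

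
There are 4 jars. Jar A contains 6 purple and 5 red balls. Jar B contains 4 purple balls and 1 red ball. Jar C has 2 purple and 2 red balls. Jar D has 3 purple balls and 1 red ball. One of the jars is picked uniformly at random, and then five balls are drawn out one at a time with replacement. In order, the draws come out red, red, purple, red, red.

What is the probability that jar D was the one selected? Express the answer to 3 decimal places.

0.050

Compute the likelihood of the observed sequence for each case: P(data | jar A) = (5/11)(5/11)(6/11)(5/11)(5/11) = 0.023285; P(data | jar B) = (1/5)(1/5)(4/5)(1/5)(1/5) = 0.00128; P(data | jar C) = (2/4)(2/4)(2/4)(2/4)(2/4) = 0.03125; P(data | jar D) = (1/4)(1/4)(3/4)(1/4)(1/4) = 0.0029297.
The prior-weighted likelihoods are 1/4 · 0.023285 = 0.0058211, 1/4 · 0.00128 = 0.00032, 1/4 · 0.03125 = 0.0078125, 1/4 · 0.0029297 = 0.00073242; these sum to 0.014686.
Therefore the posterior P(jar D | data) = (0.00073242) / (0.014686) = 0.049872.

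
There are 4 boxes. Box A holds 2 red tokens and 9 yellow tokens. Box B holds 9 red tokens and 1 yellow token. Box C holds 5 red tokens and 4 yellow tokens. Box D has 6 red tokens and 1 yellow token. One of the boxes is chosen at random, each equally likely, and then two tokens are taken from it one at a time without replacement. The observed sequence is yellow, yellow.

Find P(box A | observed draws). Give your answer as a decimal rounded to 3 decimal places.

0.797

For each hypothesis, P(data | H) works out to: P(data | box A) = (9/11)(8/10) = 0.65455; P(data | box B) = (1/10)(0/9) = 0; P(data | box C) = (4/9)(3/8) = 0.16667; P(data | box D) = (1/7)(0/6) = 0.
Weighting by the prior gives 1/4 · 0.65455 = 0.16364, 1/4 · 0 = 0, 1/4 · 0.16667 = 0.041667, 1/4 · 0 = 0; these sum to 0.2053.
Hence P(box A | data) = (0.16364) / (0.2053) = 0.79705.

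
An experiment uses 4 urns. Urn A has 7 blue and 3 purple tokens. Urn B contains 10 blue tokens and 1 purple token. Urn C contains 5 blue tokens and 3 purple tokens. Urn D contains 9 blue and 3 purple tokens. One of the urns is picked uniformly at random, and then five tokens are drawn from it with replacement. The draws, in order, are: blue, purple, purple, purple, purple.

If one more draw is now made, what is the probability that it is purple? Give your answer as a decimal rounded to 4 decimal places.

For each hypothesis, P(data | H) works out to: P(data | urn A) = (7/10)(3/10)(3/10)(3/10)(3/10) = 0.00567; P(data | urn B) = (10/11)(1/11)(1/11)(1/11)(1/11) = 6.2092e-05; P(data | urn C) = (5/8)(3/8)(3/8)(3/8)(3/8) = 0.01236; P(data | urn D) = (9/12)(3/12)(3/12)(3/12)(3/12) = 0.0029297.
Multiplying each by its prior: 1/4 · 0.00567 = 0.0014175, 1/4 · 6.2092e-05 = 1.5523e-05, 1/4 · 0.01236 = 0.0030899, 1/4 · 0.0029297 = 0.00073242; with total 0.0052553.
The posterior is then P(urn A | data) = 0.26973, P(urn B | data) = 0.0029538, P(urn C | data) = 0.58795, P(urn D | data) = 0.13937.
The predictive probability is P(purple next | data) = (3/10)(0.26973) + (1/11)(0.0029538) + (3/8)(0.58795) + (1/4)(0.13937) = 0.33651.

0.3365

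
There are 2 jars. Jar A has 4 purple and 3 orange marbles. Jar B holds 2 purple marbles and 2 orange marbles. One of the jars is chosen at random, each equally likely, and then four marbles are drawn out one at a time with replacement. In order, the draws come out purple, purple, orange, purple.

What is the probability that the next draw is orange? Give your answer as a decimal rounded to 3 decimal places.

The likelihood of the observed sequence under each hypothesis: P(data | jar A) = (4/7)(4/7)(3/7)(4/7) = 0.079967; P(data | jar B) = (2/4)(2/4)(2/4)(2/4) = 0.0625.
The prior-weighted likelihoods are 1/2 · 0.079967 = 0.039983, 1/2 · 0.0625 = 0.03125; with total 0.071233.
Dividing through by the total gives posterior P(jar A | data) = 0.5613, P(jar B | data) = 0.4387.
So P(orange next | data) = Σ P(orange next | H) P(H | data) = (3/7)(0.5613) + (1/2)(0.4387) = 0.45991.

0.460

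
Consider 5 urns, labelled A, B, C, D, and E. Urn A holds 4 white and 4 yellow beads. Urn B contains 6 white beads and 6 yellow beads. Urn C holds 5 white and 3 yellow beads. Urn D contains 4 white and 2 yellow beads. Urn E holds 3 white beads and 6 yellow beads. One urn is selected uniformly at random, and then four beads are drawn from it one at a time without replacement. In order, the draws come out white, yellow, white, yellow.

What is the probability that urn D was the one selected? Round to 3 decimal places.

Under each hypothesis, the probability of the observed sequence is: P(data | urn A) = (4/8)(4/7)(3/6)(3/5) = 0.085714; P(data | urn B) = (6/12)(6/11)(5/10)(5/9) = 0.075758; P(data | urn C) = (5/8)(3/7)(4/6)(2/5) = 0.071429; P(data | urn D) = (4/6)(2/5)(3/4)(1/3) = 0.066667; P(data | urn E) = (3/9)(6/8)(2/7)(5/6) = 0.059524.
Multiplying each by its prior: 1/5 · 0.085714 = 0.017143, 1/5 · 0.075758 = 0.015152, 1/5 · 0.071429 = 0.014286, 1/5 · 0.066667 = 0.013333, 1/5 · 0.059524 = 0.011905; these sum to 0.071818.
So P(urn D | data) = (0.013333) / (0.071818) = 0.18565.

0.186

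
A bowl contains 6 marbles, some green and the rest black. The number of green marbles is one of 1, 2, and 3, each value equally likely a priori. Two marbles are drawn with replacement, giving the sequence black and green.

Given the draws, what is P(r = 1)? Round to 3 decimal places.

0.227

Under each hypothesis, the probability of the observed sequence is: P(data | r = 1) = (5/6)(1/6) = 5/36; P(data | r = 2) = (4/6)(2/6) = 2/9; P(data | r = 3) = (3/6)(3/6) = 1/4.
Multiplying each by its prior: 1/3 · 5/36 = 5/108, 1/3 · 2/9 = 2/27, 1/3 · 1/4 = 1/12; these sum to 11/54.
So P(r = 1 | data) = (5/108) / (11/54) = 5/22.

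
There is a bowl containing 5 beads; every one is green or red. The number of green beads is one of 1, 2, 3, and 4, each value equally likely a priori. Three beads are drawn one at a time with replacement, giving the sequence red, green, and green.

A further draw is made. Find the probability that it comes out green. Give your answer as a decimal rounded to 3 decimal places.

0.584

For each hypothesis, P(data | H) works out to: P(data | r = 1) = (4/5)(1/5)(1/5) = 4/125; P(data | r = 2) = (3/5)(2/5)(2/5) = 12/125; P(data | r = 3) = (2/5)(3/5)(3/5) = 18/125; P(data | r = 4) = (1/5)(4/5)(4/5) = 16/125.
Weighting by the prior gives 1/4 · 4/125 = 1/125, 1/4 · 12/125 = 3/125, 1/4 · 18/125 = 9/250, 1/4 · 16/125 = 4/125; summing to 1/10.
Dividing through by the total gives posterior P(r = 1 | data) = 2/25, P(r = 2 | data) = 6/25, P(r = 3 | data) = 9/25, P(r = 4 | data) = 8/25.
The predictive probability is P(green next | data) = (1/5)(2/25) + (2/5)(6/25) + (3/5)(9/25) + (4/5)(8/25) = 73/125.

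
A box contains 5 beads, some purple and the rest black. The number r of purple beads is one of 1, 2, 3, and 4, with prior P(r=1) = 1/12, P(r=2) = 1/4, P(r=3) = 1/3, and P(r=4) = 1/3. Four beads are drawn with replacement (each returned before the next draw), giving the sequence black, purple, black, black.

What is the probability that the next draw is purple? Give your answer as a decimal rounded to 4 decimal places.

Under each hypothesis, the probability of the observed sequence is: P(data | r = 1) = (4/5)(1/5)(4/5)(4/5) = 0.1024; P(data | r = 2) = (3/5)(2/5)(3/5)(3/5) = 0.0864; P(data | r = 3) = (2/5)(3/5)(2/5)(2/5) = 0.0384; P(data | r = 4) = (1/5)(4/5)(1/5)(1/5) = 0.0064.
The prior-weighted likelihoods are 1/12 · 0.1024 = 0.0085333, 1/4 · 0.0864 = 0.0216, 1/3 · 0.0384 = 0.0128, 1/3 · 0.0064 = 0.0021333; these sum to 0.045067.
Normalising, the posterior is P(r = 1 | data) = 0.18935, P(r = 2 | data) = 0.47929, P(r = 3 | data) = 0.28402, P(r = 4 | data) = 0.047337.
So P(purple next | data) = Σ P(purple next | H) P(H | data) = (1/5)(0.18935) + (2/5)(0.47929) + (3/5)(0.28402) + (4/5)(0.047337) = 0.43787.

0.4379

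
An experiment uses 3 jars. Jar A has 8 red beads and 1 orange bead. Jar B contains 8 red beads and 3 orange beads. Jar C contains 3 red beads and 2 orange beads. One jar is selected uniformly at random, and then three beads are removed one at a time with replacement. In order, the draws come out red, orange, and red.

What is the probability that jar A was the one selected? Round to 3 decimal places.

0.233

For each hypothesis, P(data | H) works out to: P(data | jar A) = (8/9)(1/9)(8/9) = 0.087791; P(data | jar B) = (8/11)(3/11)(8/11) = 0.14425; P(data | jar C) = (3/5)(2/5)(3/5) = 0.144.
Weighting by the prior gives 1/3 · 0.087791 = 0.029264, 1/3 · 0.14425 = 0.048084, 1/3 · 0.144 = 0.048; summing to 0.12535.
By Bayes' rule, P(jar A | data) = (0.029264) / (0.12535) = 0.23346.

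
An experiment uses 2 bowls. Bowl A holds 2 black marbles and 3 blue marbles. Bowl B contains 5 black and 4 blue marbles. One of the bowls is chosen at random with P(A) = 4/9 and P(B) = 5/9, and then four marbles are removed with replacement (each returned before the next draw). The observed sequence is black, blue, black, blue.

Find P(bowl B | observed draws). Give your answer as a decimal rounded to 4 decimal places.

0.5695

For each hypothesis, P(data | H) works out to: P(data | bowl A) = (2/5)(3/5)(2/5)(3/5) = 0.0576; P(data | bowl B) = (5/9)(4/9)(5/9)(4/9) = 0.060966.
Multiplying each by its prior: 4/9 · 0.0576 = 0.0256, 5/9 · 0.060966 = 0.03387; with total 0.05947.
So P(bowl B | data) = (0.03387) / (0.05947) = 0.56953.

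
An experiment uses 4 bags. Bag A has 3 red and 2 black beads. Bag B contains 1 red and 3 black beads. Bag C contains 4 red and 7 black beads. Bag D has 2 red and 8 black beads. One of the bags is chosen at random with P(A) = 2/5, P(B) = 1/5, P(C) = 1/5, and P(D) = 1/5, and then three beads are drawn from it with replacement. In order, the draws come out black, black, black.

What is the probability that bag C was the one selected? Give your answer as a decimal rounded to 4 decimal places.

Compute the likelihood of the observed sequence for each case: P(data | bag A) = (2/5)(2/5)(2/5) = 0.064; P(data | bag B) = (3/4)(3/4)(3/4) = 0.42188; P(data | bag C) = (7/11)(7/11)(7/11) = 0.2577; P(data | bag D) = (8/10)(8/10)(8/10) = 0.512.
The prior-weighted likelihoods are 2/5 · 0.064 = 0.0256, 1/5 · 0.42188 = 0.084375, 1/5 · 0.2577 = 0.05154, 1/5 · 0.512 = 0.1024; with total 0.26392.
So P(bag C | data) = (0.05154) / (0.26392) = 0.19529.

0.1953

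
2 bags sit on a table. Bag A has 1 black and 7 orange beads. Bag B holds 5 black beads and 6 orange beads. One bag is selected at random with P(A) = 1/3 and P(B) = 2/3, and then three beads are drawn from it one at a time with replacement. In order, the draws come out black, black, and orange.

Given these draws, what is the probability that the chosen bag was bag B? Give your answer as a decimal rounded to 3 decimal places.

For each hypothesis, P(data | H) works out to: P(data | bag A) = (1/8)(1/8)(7/8) = 0.013672; P(data | bag B) = (5/11)(5/11)(6/11) = 0.1127.
Weighting by the prior gives 1/3 · 0.013672 = 0.0045573, 2/3 · 0.1127 = 0.075131; these sum to 0.079689.
By Bayes' rule, P(bag B | data) = (0.075131) / (0.079689) = 0.94281.

0.943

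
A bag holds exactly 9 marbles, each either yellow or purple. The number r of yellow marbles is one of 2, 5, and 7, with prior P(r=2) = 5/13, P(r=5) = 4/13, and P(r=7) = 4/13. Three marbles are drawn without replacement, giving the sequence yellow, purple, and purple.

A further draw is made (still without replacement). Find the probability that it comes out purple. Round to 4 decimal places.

0.6006

Under each hypothesis, the probability of the observed sequence is: P(data | r = 2) = (2/9)(7/8)(6/7) = 0.16667; P(data | r = 5) = (5/9)(4/8)(3/7) = 0.11905; P(data | r = 7) = (7/9)(2/8)(1/7) = 0.027778.
Multiplying each by its prior: 5/13 · 0.16667 = 0.064103, 4/13 · 0.11905 = 0.03663, 4/13 · 0.027778 = 0.008547; these sum to 0.10928.
The posterior is then P(r = 2 | data) = 0.58659, P(r = 5 | data) = 0.3352, P(r = 7 | data) = 0.078212.
The predictive probability is P(purple next | data) = (5/6)(0.58659) + (1/3)(0.3352) + (0)(0.078212) = 0.60056.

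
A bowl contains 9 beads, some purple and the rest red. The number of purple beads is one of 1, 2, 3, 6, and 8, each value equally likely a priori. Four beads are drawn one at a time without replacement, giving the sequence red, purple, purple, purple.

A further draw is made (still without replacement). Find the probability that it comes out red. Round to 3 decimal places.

0.246

The likelihood of the observed sequence under each hypothesis: P(data | r = 1) = (8/9)(1/8)(0/7) = 0; P(data | r = 2) = (7/9)(2/8)(1/7)(0/6) = 0; P(data | r = 3) = (6/9)(3/8)(2/7)(1/6) = 0.011905; P(data | r = 6) = (3/9)(6/8)(5/7)(4/6) = 0.11905; P(data | r = 8) = (1/9)(8/8)(7/7)(6/6) = 0.11111.
The prior-weighted likelihoods are 1/5 · 0 = 0, 1/5 · 0 = 0, 1/5 · 0.011905 = 0.002381, 1/5 · 0.11905 = 0.02381, 1/5 · 0.11111 = 0.022222; summing to 0.048413.
The posterior is then P(r = 1 | data) = 0, P(r = 2 | data) = 0, P(r = 3 | data) = 0.04918, P(r = 6 | data) = 0.4918, P(r = 8 | data) = 0.45902.
Averaging over the posterior, P(red next | data) = (1)(0.04918) + (2/5)(0.4918) + (0)(0.45902) = 0.2459.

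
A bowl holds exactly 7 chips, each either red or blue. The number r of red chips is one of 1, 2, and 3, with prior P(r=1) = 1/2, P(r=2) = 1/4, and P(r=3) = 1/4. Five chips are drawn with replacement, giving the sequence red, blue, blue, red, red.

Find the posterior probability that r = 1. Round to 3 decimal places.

0.102

For each hypothesis, P(data | H) works out to: P(data | r = 1) = (1/7)(6/7)(6/7)(1/7)(1/7) = 0.002142; P(data | r = 2) = (2/7)(5/7)(5/7)(2/7)(2/7) = 0.0119; P(data | r = 3) = (3/7)(4/7)(4/7)(3/7)(3/7) = 0.025704.
Multiplying each by its prior: 1/2 · 0.002142 = 0.001071, 1/4 · 0.0119 = 0.002975, 1/4 · 0.025704 = 0.0064259; these sum to 0.010472.
By Bayes' rule, P(r = 1 | data) = (0.001071) / (0.010472) = 0.10227.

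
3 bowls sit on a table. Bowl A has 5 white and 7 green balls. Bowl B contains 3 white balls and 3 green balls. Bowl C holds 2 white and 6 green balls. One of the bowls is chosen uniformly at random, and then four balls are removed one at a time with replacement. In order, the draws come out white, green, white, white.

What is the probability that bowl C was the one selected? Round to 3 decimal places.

Compute the likelihood of the observed sequence for each case: P(data | bowl A) = (5/12)(7/12)(5/12)(5/12) = 0.042197; P(data | bowl B) = (3/6)(3/6)(3/6)(3/6) = 0.0625; P(data | bowl C) = (2/8)(6/8)(2/8)(2/8) = 0.011719.
Multiplying each by its prior: 1/3 · 0.042197 = 0.014066, 1/3 · 0.0625 = 0.020833, 1/3 · 0.011719 = 0.0039062; summing to 0.038805.
By Bayes' rule, P(bowl C | data) = (0.0039062) / (0.038805) = 0.10066.

0.101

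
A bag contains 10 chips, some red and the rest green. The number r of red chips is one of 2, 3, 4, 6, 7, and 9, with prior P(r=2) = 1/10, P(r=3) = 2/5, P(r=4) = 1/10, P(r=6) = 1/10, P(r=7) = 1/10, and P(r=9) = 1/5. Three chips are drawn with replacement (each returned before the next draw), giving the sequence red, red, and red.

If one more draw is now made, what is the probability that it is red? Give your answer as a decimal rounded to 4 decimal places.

0.7927

Under each hypothesis, the probability of the observed sequence is: P(data | r = 2) = (2/10)(2/10)(2/10) = 0.008; P(data | r = 3) = (3/10)(3/10)(3/10) = 0.027; P(data | r = 4) = (4/10)(4/10)(4/10) = 0.064; P(data | r = 6) = (6/10)(6/10)(6/10) = 0.216; P(data | r = 7) = (7/10)(7/10)(7/10) = 0.343; P(data | r = 9) = (9/10)(9/10)(9/10) = 0.729.
Weighting by the prior gives 1/10 · 0.008 = 0.0008, 2/5 · 0.027 = 0.0108, 1/10 · 0.064 = 0.0064, 1/10 · 0.216 = 0.0216, 1/10 · 0.343 = 0.0343, 1/5 · 0.729 = 0.1458; with total 0.2197.
Normalising, the posterior is P(r = 2 | data) = 0.0036413, P(r = 3 | data) = 0.049158, P(r = 4 | data) = 0.029131, P(r = 6 | data) = 0.098316, P(r = 7 | data) = 0.15612, P(r = 9 | data) = 0.66363.
Averaging over the posterior, P(red next | data) = (1/5)(0.0036413) + (3/10)(0.049158) + (2/5)(0.029131) + (3/5)(0.098316) + (7/10)(0.15612) + (9/10)(0.66363) = 0.79267.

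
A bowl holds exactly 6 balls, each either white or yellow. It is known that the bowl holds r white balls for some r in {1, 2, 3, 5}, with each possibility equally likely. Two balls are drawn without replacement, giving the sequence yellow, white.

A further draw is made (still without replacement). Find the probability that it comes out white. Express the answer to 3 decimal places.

0.426

Compute the likelihood of the observed sequence for each case: P(data | r = 1) = (5/6)(1/5) = 1/6; P(data | r = 2) = (4/6)(2/5) = 4/15; P(data | r = 3) = (3/6)(3/5) = 3/10; P(data | r = 5) = (1/6)(5/5) = 1/6.
Weighting by the prior gives 1/4 · 1/6 = 1/24, 1/4 · 4/15 = 1/15, 1/4 · 3/10 = 3/40, 1/4 · 1/6 = 1/24; summing to 9/40.
Normalising, the posterior is P(r = 1 | data) = 5/27, P(r = 2 | data) = 8/27, P(r = 3 | data) = 1/3, P(r = 5 | data) = 5/27.
So P(white next | data) = Σ P(white next | H) P(H | data) = (0)(5/27) + (1/4)(8/27) + (1/2)(1/3) + (1)(5/27) = 23/54.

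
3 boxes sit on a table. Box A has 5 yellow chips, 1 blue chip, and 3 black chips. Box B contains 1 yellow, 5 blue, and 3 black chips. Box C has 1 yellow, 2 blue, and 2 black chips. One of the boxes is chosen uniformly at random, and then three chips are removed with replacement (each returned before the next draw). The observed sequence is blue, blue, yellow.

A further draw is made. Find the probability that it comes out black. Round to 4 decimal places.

Compute the likelihood of the observed sequence for each case: P(data | box A) = (1/9)(1/9)(5/9) = 0.0068587; P(data | box B) = (5/9)(5/9)(1/9) = 0.034294; P(data | box C) = (2/5)(2/5)(1/5) = 0.032.
Multiplying each by its prior: 1/3 · 0.0068587 = 0.0022862, 1/3 · 0.034294 = 0.011431, 1/3 · 0.032 = 0.010667; summing to 0.024384.
Dividing through by the total gives posterior P(box A | data) = 0.093759, P(box B | data) = 0.4688, P(box C | data) = 0.43744.
The predictive probability is P(black next | data) = (1/3)(0.093759) + (1/3)(0.4688) + (2/5)(0.43744) = 0.3625.

0.3625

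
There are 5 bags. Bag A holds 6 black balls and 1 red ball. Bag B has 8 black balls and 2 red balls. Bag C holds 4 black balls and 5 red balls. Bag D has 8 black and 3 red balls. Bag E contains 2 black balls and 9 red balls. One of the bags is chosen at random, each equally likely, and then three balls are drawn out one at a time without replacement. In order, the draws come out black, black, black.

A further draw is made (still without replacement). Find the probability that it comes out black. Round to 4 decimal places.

0.6890

Under each hypothesis, the probability of the observed sequence is: P(data | bag A) = (6/7)(5/6)(4/5) = 0.57143; P(data | bag B) = (8/10)(7/9)(6/8) = 0.46667; P(data | bag C) = (4/9)(3/8)(2/7) = 0.047619; P(data | bag D) = (8/11)(7/10)(6/9) = 0.33939; P(data | bag E) = (2/11)(1/10)(0/9) = 0.
Weighting by the prior gives 1/5 · 0.57143 = 0.11429, 1/5 · 0.46667 = 0.093333, 1/5 · 0.047619 = 0.0095238, 1/5 · 0.33939 = 0.067879, 1/5 · 0 = 0; with total 0.28502.
The posterior is then P(bag A | data) = 0.40097, P(bag B | data) = 0.32746, P(bag C | data) = 0.033414, P(bag D | data) = 0.23815, P(bag E | data) = 0.
The predictive probability is P(black next | data) = (3/4)(0.40097) + (5/7)(0.32746) + (1/6)(0.033414) + (5/8)(0.23815) = 0.68904.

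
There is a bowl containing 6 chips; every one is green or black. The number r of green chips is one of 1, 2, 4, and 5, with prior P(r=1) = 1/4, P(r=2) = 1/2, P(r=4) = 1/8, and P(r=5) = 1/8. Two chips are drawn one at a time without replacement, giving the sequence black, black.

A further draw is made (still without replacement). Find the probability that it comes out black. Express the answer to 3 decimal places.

0.600

Compute the likelihood of the observed sequence for each case: P(data | r = 1) = (5/6)(4/5) = 2/3; P(data | r = 2) = (4/6)(3/5) = 2/5; P(data | r = 4) = (2/6)(1/5) = 1/15; P(data | r = 5) = (1/6)(0/5) = 0.
Weighting by the prior gives 1/4 · 2/3 = 1/6, 1/2 · 2/5 = 1/5, 1/8 · 1/15 = 1/120, 1/8 · 0 = 0; with total 3/8.
Normalising, the posterior is P(r = 1 | data) = 4/9, P(r = 2 | data) = 8/15, P(r = 4 | data) = 1/45, P(r = 5 | data) = 0.
Averaging over the posterior, P(black next | data) = (3/4)(4/9) + (1/2)(8/15) + (0)(1/45) = 3/5.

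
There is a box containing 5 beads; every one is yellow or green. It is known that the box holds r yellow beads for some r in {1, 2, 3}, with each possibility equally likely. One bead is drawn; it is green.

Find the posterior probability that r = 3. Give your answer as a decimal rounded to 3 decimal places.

The likelihood of this draw under each hypothesis: P(data | r = 1) = (4/5) = 4/5; P(data | r = 2) = (3/5) = 3/5; P(data | r = 3) = (2/5) = 2/5.
The prior-weighted likelihoods are 1/3 · 4/5 = 4/15, 1/3 · 3/5 = 1/5, 1/3 · 2/5 = 2/15; with total 3/5.
Hence P(r = 3 | data) = (2/15) / (3/5) = 2/9.

0.222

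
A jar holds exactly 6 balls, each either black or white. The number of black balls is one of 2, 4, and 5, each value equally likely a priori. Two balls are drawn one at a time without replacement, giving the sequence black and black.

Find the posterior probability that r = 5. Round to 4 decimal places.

Compute the likelihood of the observed sequence for each case: P(data | r = 2) = (2/6)(1/5) = 1/15; P(data | r = 4) = (4/6)(3/5) = 2/5; P(data | r = 5) = (5/6)(4/5) = 2/3.
Weighting by the prior gives 1/3 · 1/15 = 1/45, 1/3 · 2/5 = 2/15, 1/3 · 2/3 = 2/9; with total 17/45.
So P(r = 5 | data) = (2/9) / (17/45) = 10/17.

0.5882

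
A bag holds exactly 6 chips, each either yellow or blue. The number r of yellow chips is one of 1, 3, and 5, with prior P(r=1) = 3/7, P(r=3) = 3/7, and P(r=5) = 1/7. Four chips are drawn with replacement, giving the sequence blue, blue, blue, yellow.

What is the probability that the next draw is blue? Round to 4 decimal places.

Under each hypothesis, the probability of the observed sequence is: P(data | r = 1) = (5/6)(5/6)(5/6)(1/6) = 0.096451; P(data | r = 3) = (3/6)(3/6)(3/6)(3/6) = 0.0625; P(data | r = 5) = (1/6)(1/6)(1/6)(5/6) = 0.003858.
The prior-weighted likelihoods are 3/7 · 0.096451 = 0.041336, 3/7 · 0.0625 = 0.026786, 1/7 · 0.003858 = 0.00055115; with total 0.068673.
The posterior is then P(r = 1 | data) = 0.60193, P(r = 3 | data) = 0.39005, P(r = 5 | data) = 0.0080257.
The predictive probability is P(blue next | data) = (5/6)(0.60193) + (1/2)(0.39005) + (1/6)(0.0080257) = 0.69797.

0.6980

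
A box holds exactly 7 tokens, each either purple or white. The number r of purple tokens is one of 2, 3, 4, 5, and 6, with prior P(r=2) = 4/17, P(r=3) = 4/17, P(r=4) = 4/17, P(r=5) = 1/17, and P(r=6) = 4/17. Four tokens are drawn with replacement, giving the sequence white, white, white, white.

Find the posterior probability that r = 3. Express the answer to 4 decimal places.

0.2647

The likelihood of the observed sequence under each hypothesis: P(data | r = 2) = (5/7)(5/7)(5/7)(5/7) = 0.26031; P(data | r = 3) = (4/7)(4/7)(4/7)(4/7) = 0.10662; P(data | r = 4) = (3/7)(3/7)(3/7)(3/7) = 0.033736; P(data | r = 5) = (2/7)(2/7)(2/7)(2/7) = 0.0066639; P(data | r = 6) = (1/7)(1/7)(1/7)(1/7) = 0.00041649.
Weighting by the prior gives 4/17 · 0.26031 = 0.061249, 4/17 · 0.10662 = 0.025088, 4/17 · 0.033736 = 0.0079379, 1/17 · 0.0066639 = 0.00039199, 4/17 · 0.00041649 = 9.7998e-05; these sum to 0.094764.
Therefore the posterior P(r = 3 | data) = (0.025088) / (0.094764) = 0.26474.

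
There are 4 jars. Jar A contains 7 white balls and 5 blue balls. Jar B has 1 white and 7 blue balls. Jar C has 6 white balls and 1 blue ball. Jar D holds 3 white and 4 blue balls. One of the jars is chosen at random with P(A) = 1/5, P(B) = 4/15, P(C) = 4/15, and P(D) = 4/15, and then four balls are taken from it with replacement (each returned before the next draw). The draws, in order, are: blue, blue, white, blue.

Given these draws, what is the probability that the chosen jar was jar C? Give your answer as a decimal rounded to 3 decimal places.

0.013

Compute the likelihood of the observed sequence for each case: P(data | jar A) = (5/12)(5/12)(7/12)(5/12) = 0.042197; P(data | jar B) = (7/8)(7/8)(1/8)(7/8) = 0.08374; P(data | jar C) = (1/7)(1/7)(6/7)(1/7) = 0.002499; P(data | jar D) = (4/7)(4/7)(3/7)(4/7) = 0.079967.
Multiplying each by its prior: 1/5 · 0.042197 = 0.0084394, 4/15 · 0.08374 = 0.022331, 4/15 · 0.002499 = 0.00066639, 4/15 · 0.079967 = 0.021324; summing to 0.052761.
By Bayes' rule, P(jar C | data) = (0.00066639) / (0.052761) = 0.01263.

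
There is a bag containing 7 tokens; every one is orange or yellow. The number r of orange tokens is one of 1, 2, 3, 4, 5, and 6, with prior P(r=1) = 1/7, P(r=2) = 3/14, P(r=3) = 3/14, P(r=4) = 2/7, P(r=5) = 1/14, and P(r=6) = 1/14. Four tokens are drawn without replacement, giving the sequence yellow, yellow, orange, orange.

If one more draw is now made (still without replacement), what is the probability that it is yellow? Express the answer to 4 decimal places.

0.5422

The likelihood of the observed sequence under each hypothesis: P(data | r = 1) = (6/7)(5/6)(1/5)(0/4) = 0; P(data | r = 2) = (5/7)(4/6)(2/5)(1/4) = 0.047619; P(data | r = 3) = (4/7)(3/6)(3/5)(2/4) = 0.085714; P(data | r = 4) = (3/7)(2/6)(4/5)(3/4) = 0.085714; P(data | r = 5) = (2/7)(1/6)(5/5)(4/4) = 0.047619; P(data | r = 6) = (1/7)(0/6) = 0.
Weighting by the prior gives 1/7 · 0 = 0, 3/14 · 0.047619 = 0.010204, 3/14 · 0.085714 = 0.018367, 2/7 · 0.085714 = 0.02449, 1/14 · 0.047619 = 0.0034014, 1/14 · 0 = 0; these sum to 0.056463.
Dividing through by the total gives posterior P(r = 1 | data) = 0, P(r = 2 | data) = 0.18072, P(r = 3 | data) = 0.3253, P(r = 4 | data) = 0.43373, P(r = 5 | data) = 0.060241, P(r = 6 | data) = 0.
Averaging over the posterior, P(yellow next | data) = (1)(0.18072) + (2/3)(0.3253) + (1/3)(0.43373) + (0)(0.060241) = 0.54217.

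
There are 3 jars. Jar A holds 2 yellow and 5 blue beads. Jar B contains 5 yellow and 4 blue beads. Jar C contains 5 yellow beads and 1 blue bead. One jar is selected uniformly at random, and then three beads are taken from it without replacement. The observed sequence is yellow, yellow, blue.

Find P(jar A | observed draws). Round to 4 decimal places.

0.1277

Compute the likelihood of the observed sequence for each case: P(data | jar A) = (2/7)(1/6)(5/5) = 1/21; P(data | jar B) = (5/9)(4/8)(4/7) = 10/63; P(data | jar C) = (5/6)(4/5)(1/4) = 1/6.
Weighting by the prior gives 1/3 · 1/21 = 1/63, 1/3 · 10/63 = 10/189, 1/3 · 1/6 = 1/18; summing to 47/378.
Hence P(jar A | data) = (1/63) / (47/378) = 6/47.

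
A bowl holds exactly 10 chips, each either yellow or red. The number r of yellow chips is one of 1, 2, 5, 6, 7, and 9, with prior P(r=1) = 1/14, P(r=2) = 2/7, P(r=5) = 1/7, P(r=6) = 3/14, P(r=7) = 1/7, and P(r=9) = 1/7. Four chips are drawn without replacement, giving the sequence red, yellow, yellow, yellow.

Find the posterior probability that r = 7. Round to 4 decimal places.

0.2925

For each hypothesis, P(data | H) works out to: P(data | r = 1) = (9/10)(1/9)(0/8) = 0; P(data | r = 2) = (8/10)(2/9)(1/8)(0/7) = 0; P(data | r = 5) = (5/10)(5/9)(4/8)(3/7) = 0.059524; P(data | r = 6) = (4/10)(6/9)(5/8)(4/7) = 0.095238; P(data | r = 7) = (3/10)(7/9)(6/8)(5/7) = 0.125; P(data | r = 9) = (1/10)(9/9)(8/8)(7/7) = 0.1.
Multiplying each by its prior: 1/14 · 0 = 0, 2/7 · 0 = 0, 1/7 · 0.059524 = 0.0085034, 3/14 · 0.095238 = 0.020408, 1/7 · 0.125 = 0.017857, 1/7 · 0.1 = 0.014286; with total 0.061054.
So P(r = 7 | data) = (0.017857) / (0.061054) = 0.29248.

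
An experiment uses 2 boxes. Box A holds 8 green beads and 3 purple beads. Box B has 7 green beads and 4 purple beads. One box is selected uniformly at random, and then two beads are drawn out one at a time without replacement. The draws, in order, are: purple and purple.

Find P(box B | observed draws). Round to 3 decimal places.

For each hypothesis, P(data | H) works out to: P(data | box A) = (3/11)(2/10) = 3/55; P(data | box B) = (4/11)(3/10) = 6/55.
Weighting by the prior gives 1/2 · 3/55 = 3/110, 1/2 · 6/55 = 3/55; with total 9/110.
By Bayes' rule, P(box B | data) = (3/55) / (9/110) = 2/3.

0.667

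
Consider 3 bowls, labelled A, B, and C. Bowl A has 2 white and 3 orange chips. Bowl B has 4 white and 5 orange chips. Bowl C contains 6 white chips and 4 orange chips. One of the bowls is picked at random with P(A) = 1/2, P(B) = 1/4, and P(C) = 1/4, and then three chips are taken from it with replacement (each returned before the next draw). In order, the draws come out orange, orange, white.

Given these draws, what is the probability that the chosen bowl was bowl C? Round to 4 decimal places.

0.1842

Compute the likelihood of the observed sequence for each case: P(data | bowl A) = (3/5)(3/5)(2/5) = 0.144; P(data | bowl B) = (5/9)(5/9)(4/9) = 0.13717; P(data | bowl C) = (4/10)(4/10)(6/10) = 0.096.
Multiplying each by its prior: 1/2 · 0.144 = 0.072, 1/4 · 0.13717 = 0.034294, 1/4 · 0.096 = 0.024; summing to 0.13029.
Therefore the posterior P(bowl C | data) = (0.024) / (0.13029) = 0.1842.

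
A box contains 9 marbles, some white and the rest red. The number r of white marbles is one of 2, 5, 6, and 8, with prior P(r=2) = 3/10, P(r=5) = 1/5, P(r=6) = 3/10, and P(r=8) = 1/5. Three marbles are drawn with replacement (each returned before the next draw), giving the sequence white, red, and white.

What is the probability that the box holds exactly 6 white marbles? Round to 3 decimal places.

0.440

Under each hypothesis, the probability of the observed sequence is: P(data | r = 2) = (2/9)(7/9)(2/9) = 0.038409; P(data | r = 5) = (5/9)(4/9)(5/9) = 0.13717; P(data | r = 6) = (6/9)(3/9)(6/9) = 0.14815; P(data | r = 8) = (8/9)(1/9)(8/9) = 0.087791.
The prior-weighted likelihoods are 3/10 · 0.038409 = 0.011523, 1/5 · 0.13717 = 0.027435, 3/10 · 0.14815 = 0.044444, 1/5 · 0.087791 = 0.017558; with total 0.10096.
Therefore the posterior P(r = 6 | data) = (0.044444) / (0.10096) = 0.44022.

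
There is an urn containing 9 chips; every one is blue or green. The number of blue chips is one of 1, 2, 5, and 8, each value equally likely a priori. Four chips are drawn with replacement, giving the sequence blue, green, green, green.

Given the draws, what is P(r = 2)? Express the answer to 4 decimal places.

0.4495

Under each hypothesis, the probability of the observed sequence is: P(data | r = 1) = (1/9)(8/9)(8/9)(8/9) = 0.078037; P(data | r = 2) = (2/9)(7/9)(7/9)(7/9) = 0.10456; P(data | r = 5) = (5/9)(4/9)(4/9)(4/9) = 0.048773; P(data | r = 8) = (8/9)(1/9)(1/9)(1/9) = 0.0012193.
Multiplying each by its prior: 1/4 · 0.078037 = 0.019509, 1/4 · 0.10456 = 0.026139, 1/4 · 0.048773 = 0.012193, 1/4 · 0.0012193 = 0.00030483; summing to 0.058147.
By Bayes' rule, P(r = 2 | data) = (0.026139) / (0.058147) = 0.44954.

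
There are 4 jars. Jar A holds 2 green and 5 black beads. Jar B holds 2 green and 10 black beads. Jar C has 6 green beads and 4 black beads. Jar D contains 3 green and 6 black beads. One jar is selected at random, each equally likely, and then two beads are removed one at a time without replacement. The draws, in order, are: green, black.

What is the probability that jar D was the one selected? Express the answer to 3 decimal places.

Under each hypothesis, the probability of the observed sequence is: P(data | jar A) = (2/7)(5/6) = 0.2381; P(data | jar B) = (2/12)(10/11) = 0.15152; P(data | jar C) = (6/10)(4/9) = 0.26667; P(data | jar D) = (3/9)(6/8) = 0.25.
The prior-weighted likelihoods are 1/4 · 0.2381 = 0.059524, 1/4 · 0.15152 = 0.037879, 1/4 · 0.26667 = 0.066667, 1/4 · 0.25 = 0.0625; with total 0.22657.
By Bayes' rule, P(jar D | data) = (0.0625) / (0.22657) = 0.27585.

0.276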